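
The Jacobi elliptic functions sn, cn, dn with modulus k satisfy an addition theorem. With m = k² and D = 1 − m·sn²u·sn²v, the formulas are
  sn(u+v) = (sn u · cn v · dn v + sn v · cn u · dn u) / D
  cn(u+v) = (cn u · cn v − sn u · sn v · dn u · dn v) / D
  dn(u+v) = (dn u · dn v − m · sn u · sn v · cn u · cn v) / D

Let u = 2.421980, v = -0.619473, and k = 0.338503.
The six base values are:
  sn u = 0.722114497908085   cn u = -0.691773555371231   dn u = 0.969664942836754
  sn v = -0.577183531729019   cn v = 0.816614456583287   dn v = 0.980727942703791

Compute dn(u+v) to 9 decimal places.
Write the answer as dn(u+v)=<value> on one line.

dn(u+v)=0.942764339

m = k² = 0.114584281009
D = 1 − m·sn²u·sn²v = 0.9800948692187286
dn(u+v) = (dn u·dn v − m·sn u·sn v·cn u·cn v)/D = 0.9239984913535783/0.9800948692187286 = 0.9427643388135815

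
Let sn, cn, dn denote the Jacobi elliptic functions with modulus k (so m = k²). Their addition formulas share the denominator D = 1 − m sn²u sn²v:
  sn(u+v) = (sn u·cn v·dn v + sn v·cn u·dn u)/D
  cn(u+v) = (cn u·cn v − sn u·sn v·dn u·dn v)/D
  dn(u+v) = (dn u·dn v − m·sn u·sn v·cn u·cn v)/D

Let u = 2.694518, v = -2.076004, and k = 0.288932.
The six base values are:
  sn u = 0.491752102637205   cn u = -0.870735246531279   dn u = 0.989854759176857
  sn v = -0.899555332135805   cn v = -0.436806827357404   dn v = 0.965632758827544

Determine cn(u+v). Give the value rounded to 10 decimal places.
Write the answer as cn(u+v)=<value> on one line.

cn(u+v)=0.8165033052

m = k² = 0.083481700624
D = 1 − m·sn²u·sn²v = 0.98366423402616
cn(u+v) = (cn u·cn v − sn u·sn v·dn u·dn v)/D = 0.8031650983118747/0.98366423402616 = 0.8165033052228622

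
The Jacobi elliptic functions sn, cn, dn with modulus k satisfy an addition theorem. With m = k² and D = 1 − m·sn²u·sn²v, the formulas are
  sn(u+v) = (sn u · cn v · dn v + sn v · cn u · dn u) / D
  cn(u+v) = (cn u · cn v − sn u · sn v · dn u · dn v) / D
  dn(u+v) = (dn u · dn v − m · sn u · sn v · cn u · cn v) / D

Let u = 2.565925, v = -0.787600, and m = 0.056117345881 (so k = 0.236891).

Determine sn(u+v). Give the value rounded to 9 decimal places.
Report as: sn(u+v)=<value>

sn(u+v)=0.983921431

sn u = 0.5803158375902943, cn u = -0.8143915082083525, dn u = 0.9905057089414842
sn v = -0.7058119913122335, cn v = 0.7083992044884435, dn v = 0.9859229127976638
m = k² = 0.056117345881
D = 1 − m·sn²u·sn²v = 0.9905853531521202
sn(u+v) = (sn u·cn v·dn v + sn v·cn u·dn u)/D = 0.9746581580107445/0.9905853531521202 = 0.9839214308078611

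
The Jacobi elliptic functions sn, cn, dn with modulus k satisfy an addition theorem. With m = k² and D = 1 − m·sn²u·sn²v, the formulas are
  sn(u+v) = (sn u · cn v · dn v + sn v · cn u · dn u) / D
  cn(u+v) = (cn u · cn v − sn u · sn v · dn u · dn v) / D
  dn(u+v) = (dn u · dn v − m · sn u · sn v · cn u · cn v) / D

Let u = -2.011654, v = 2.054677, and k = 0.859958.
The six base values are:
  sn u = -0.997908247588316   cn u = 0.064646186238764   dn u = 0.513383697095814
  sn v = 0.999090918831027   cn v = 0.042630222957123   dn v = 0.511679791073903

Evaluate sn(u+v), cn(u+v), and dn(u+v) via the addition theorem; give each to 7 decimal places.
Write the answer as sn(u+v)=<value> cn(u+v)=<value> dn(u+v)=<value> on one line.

m = k² = 0.739527761764
D = 1 − m·sn²u·sn²v = 0.2649011741751727
sn(u+v) = (sn u·cn v·dn v + sn v·cn u·dn u)/D = 0.01139073110611043/0.2649011741751727 = 0.04299992682772339
cn(u+v) = (cn u·cn v − sn u·sn v·dn u·dn v)/D = 0.2646561605635762/0.2649011741751727 = 0.9990750754036508
dn(u+v) = (dn u·dn v − m·sn u·sn v·cn u·cn v)/D = 0.2647200016487438/0.2649011741751727 = 0.9993160750344239

sn(u+v)=0.0429999 cn(u+v)=0.9990751 dn(u+v)=0.9993161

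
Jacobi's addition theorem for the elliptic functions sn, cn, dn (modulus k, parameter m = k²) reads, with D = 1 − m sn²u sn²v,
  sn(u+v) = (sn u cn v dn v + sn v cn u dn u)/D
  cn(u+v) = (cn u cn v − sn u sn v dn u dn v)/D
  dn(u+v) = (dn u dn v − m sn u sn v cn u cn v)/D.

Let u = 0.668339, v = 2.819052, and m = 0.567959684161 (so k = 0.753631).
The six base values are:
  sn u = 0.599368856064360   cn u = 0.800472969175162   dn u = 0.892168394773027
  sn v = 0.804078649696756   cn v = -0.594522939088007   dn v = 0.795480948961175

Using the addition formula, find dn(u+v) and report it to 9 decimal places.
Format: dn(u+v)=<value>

dn(u+v)=0.967612452

m = k² = 0.567959684161
D = 1 − m·sn²u·sn²v = 0.8680823470650755
dn(u+v) = (dn u·dn v − m·sn u·sn v·cn u·cn v)/D = 0.8399672881370873/0.8680823470650755 = 0.9676124517183846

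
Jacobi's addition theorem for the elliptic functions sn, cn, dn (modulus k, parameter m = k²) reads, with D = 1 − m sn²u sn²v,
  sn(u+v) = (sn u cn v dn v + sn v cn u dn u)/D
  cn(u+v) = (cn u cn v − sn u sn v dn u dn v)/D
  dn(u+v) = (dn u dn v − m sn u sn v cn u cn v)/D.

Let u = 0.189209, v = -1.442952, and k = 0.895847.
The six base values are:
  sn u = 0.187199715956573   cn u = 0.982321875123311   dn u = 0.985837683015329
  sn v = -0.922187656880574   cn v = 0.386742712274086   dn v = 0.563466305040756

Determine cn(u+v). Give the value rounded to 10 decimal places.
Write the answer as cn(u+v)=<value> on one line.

cn(u+v)=0.4874600948

m = k² = 0.802541847409
D = 1 − m·sn²u·sn²v = 0.9760824512227722
cn(u+v) = (cn u·cn v − sn u·sn v·dn u·dn v)/D = 0.475801244160045/0.9760824512227722 = 0.4874600947532581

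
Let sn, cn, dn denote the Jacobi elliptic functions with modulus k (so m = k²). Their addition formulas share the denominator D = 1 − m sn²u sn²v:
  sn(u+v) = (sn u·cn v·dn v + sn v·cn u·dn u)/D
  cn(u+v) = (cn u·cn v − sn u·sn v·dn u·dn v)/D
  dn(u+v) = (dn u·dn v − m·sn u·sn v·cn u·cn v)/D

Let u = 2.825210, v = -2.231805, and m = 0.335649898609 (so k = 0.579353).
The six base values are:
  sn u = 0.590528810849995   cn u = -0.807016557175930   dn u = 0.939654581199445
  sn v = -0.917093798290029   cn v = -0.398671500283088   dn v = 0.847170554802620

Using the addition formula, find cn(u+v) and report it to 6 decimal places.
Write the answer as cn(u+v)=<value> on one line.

m = k² = 0.335649898609
D = 1 − m·sn²u·sn²v = 0.9015544215000922
cn(u+v) = (cn u·cn v − sn u·sn v·dn u·dn v)/D = 0.7528502975222344/0.9015544215000922 = 0.8350580725560309

cn(u+v)=0.835058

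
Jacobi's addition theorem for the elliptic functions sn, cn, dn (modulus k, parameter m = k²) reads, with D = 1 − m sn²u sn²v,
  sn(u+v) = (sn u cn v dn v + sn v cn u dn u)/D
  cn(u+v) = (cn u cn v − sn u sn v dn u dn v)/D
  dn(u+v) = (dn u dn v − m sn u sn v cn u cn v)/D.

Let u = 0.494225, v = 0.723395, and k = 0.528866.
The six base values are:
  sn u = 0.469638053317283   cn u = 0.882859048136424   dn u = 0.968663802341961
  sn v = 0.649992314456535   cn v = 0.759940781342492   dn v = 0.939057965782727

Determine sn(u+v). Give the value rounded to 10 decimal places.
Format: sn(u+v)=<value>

m = k² = 0.279699245956
D = 1 − m·sn²u·sn²v = 0.9739364062895669
sn(u+v) = (sn u·cn v·dn v + sn v·cn u·dn u)/D = 0.8910163423433263/0.9739364062895669 = 0.914860905280106

sn(u+v)=0.9148609053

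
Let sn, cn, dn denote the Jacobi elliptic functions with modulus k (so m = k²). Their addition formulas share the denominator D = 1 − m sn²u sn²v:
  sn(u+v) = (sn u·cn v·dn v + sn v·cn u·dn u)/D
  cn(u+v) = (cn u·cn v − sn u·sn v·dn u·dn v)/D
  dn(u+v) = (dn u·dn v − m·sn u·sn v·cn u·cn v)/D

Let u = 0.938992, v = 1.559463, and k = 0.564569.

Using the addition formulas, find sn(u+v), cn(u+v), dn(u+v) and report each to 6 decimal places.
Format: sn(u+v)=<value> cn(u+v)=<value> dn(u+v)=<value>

sn(u+v)=0.791704 cn(u+v)=-0.610905 dn(u+v)=0.894548

sn u = 0.7847710429665406, cn u = 0.6197857776048173, dn u = 0.8964932446401219
sn v = 0.9906517352761498, cn v = 0.1364153195002423, dn v = 0.828971222063743
m = k² = 0.318738155761
D = 1 − m·sn²u·sn²v = 0.8073531091862787
sn(u+v) = (sn u·cn v·dn v + sn v·cn u·dn u)/D = 0.6391848934600008/0.8073531091862787 = 0.7917042570186265
cn(u+v) = (cn u·cn v − sn u·sn v·dn u·dn v)/D = -0.4932156879959099/0.8073531091862787 = -0.6109045501701429
dn(u+v) = (dn u·dn v − m·sn u·sn v·cn u·cn v)/D = 0.7222161959237917/0.8073531091862787 = 0.8945481075210134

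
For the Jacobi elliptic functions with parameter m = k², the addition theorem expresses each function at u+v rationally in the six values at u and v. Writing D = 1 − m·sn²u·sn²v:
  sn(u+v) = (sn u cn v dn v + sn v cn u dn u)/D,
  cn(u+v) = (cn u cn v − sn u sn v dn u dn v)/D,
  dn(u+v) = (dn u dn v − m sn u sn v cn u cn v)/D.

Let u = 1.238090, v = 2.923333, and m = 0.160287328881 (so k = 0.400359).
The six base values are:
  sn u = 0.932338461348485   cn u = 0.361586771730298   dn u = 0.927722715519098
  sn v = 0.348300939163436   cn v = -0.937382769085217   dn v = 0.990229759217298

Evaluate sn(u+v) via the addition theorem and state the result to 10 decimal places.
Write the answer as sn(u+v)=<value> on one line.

m = k² = 0.160287328881
D = 1 − m·sn²u·sn²v = 0.9830973155706763
sn(u+v) = (sn u·cn v·dn v + sn v·cn u·dn u)/D = -0.7485808906278775/0.9830973155706763 = -0.7614514644395455

sn(u+v)=-0.7614514644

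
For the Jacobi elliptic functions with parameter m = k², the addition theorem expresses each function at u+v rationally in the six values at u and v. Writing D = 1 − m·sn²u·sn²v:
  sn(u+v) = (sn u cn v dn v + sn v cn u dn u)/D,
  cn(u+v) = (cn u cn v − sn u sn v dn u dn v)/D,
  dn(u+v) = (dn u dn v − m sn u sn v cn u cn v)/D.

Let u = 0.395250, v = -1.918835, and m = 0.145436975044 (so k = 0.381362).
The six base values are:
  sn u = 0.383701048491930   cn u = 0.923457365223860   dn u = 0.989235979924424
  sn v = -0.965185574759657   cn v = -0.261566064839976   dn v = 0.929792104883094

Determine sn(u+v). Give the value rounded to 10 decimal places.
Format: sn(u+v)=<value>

sn(u+v)=-0.9948755648

m = k² = 0.145436975044
D = 1 − m·sn²u·sn²v = 0.9800527766759442
sn(u+v) = (sn u·cn v·dn v + sn v·cn u·dn u)/D = -0.9750305597261878/0.9800527766759442 = -0.9948755647968365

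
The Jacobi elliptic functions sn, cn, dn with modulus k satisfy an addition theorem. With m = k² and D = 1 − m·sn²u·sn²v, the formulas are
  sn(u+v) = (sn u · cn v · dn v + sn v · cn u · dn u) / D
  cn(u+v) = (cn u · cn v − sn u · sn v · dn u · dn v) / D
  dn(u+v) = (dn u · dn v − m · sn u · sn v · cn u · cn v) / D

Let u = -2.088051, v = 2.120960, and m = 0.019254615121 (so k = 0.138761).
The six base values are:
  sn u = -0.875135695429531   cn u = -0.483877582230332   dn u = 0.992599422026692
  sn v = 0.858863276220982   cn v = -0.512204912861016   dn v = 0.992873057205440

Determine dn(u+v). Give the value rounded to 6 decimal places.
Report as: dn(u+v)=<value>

dn(u+v)=0.999990

m = k² = 0.019254615121
D = 1 − m·sn²u·sn²v = 0.9891223844492908
dn(u+v) = (dn u·dn v − m·sn u·sn v·cn u·cn v)/D = 0.9891120752079201/0.9891223844492908 = 0.999989577385435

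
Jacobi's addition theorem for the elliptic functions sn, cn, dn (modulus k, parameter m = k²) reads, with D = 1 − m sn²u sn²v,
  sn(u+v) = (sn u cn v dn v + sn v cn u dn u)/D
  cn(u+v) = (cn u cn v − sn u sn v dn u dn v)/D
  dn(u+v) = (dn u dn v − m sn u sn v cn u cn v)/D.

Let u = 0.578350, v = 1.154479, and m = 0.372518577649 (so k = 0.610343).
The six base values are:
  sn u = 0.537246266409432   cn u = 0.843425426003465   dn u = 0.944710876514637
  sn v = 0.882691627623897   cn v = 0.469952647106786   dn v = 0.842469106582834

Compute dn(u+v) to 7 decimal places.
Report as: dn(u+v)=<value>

dn(u+v)=0.7922377

m = k² = 0.372518577649
D = 1 − m·sn²u·sn²v = 0.9162253228642316
dn(u+v) = (dn u·dn v − m·sn u·sn v·cn u·cn v)/D = 0.7258682718426176/0.9162253228642316 = 0.7922377320607831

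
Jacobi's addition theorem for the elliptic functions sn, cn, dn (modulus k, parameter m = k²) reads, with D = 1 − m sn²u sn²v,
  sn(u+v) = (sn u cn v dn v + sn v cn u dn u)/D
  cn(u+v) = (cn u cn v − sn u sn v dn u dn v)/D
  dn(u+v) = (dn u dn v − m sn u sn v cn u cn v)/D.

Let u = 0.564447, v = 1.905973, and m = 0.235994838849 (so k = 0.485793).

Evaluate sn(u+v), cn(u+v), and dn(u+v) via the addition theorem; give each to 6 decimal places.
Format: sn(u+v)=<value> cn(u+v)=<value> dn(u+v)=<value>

sn(u+v)=0.759652 cn(u+v)=-0.650330 dn(u+v)=0.929416

sn u = 0.5293459862229684, cn u = 0.8484060507031011, dn u = 0.9663708156462328
sn v = 0.9801741900166615, cn v = -0.1981377228727066, dn v = 0.8793577076689559
m = k² = 0.235994838849
D = 1 − m·sn²u·sn²v = 0.936468621481906
sn(u+v) = (sn u·cn v·dn v + sn v·cn u·dn u)/D = 0.711390130771545/0.936468621481906 = 0.7596518606739992
cn(u+v) = (cn u·cn v − sn u·sn v·dn u·dn v)/D = -0.6090135966142837/0.936468621481906 = -0.6503299551570194
dn(u+v) = (dn u·dn v − m·sn u·sn v·cn u·cn v)/D = 0.8703689874236625/0.936468621481906 = 0.9294160716739823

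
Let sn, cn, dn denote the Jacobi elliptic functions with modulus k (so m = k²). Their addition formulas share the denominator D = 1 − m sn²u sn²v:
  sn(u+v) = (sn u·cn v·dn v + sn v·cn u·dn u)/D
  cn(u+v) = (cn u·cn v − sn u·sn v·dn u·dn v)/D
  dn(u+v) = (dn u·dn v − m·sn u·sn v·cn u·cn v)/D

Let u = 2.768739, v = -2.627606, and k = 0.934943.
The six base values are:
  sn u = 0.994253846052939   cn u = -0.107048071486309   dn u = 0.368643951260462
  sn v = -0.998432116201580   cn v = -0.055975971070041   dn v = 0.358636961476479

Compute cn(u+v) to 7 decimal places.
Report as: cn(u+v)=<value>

m = k² = 0.874118413249
D = 1 − m·sn²u·sn²v = 0.1386058605290806
cn(u+v) = (cn u·cn v − sn u·sn v·dn u·dn v)/D = 0.1372356732622957/0.1386058605290806 = 0.9901145069800466

cn(u+v)=0.9901145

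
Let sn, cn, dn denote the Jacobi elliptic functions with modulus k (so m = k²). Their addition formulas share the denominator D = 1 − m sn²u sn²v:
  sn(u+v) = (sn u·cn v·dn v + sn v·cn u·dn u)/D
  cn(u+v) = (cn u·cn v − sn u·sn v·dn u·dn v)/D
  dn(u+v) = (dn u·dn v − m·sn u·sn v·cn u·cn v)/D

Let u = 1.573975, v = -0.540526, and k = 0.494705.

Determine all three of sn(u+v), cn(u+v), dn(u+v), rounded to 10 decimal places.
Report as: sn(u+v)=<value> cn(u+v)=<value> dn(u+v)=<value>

sn u = 0.9955178580597763, cn u = 0.09457375050232021, dn u = 0.8703194257316582
sn v = -0.5093825285925006, cn v = 0.8605402021780913, dn v = 0.9677287748775959
m = k² = 0.244733037025
D = 1 − m·sn²u·sn²v = 0.9370669471707712
sn(u+v) = (sn u·cn v·dn v + sn v·cn u·dn u)/D = 0.7871099682627922/0.9370669471707712 = 0.8399719685335878
cn(u+v) = (cn u·cn v − sn u·sn v·dn u·dn v)/D = 0.5084804434206838/0.9370669471707712 = 0.5426297928402102
dn(u+v) = (dn u·dn v − m·sn u·sn v·cn u·cn v)/D = 0.852333293529417/0.9370669471707712 = 0.9095756670351193

sn(u+v)=0.8399719685 cn(u+v)=0.5426297928 dn(u+v)=0.9095756670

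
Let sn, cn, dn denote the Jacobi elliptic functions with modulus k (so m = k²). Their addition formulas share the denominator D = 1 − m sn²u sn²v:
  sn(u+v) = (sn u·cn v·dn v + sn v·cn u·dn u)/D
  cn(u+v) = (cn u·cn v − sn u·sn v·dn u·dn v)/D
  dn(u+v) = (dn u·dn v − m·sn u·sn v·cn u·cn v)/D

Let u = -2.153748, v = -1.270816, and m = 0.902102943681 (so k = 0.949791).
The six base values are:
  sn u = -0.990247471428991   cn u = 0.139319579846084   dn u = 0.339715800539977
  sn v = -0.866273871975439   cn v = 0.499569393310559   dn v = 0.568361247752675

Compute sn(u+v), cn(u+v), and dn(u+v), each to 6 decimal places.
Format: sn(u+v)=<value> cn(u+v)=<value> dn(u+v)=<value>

sn(u+v)=-0.958332 cn(u+v)=-0.285656 dn(u+v)=0.414135

m = k² = 0.902102943681
D = 1 − m·sn²u·sn²v = 0.3361743711370007
sn(u+v) = (sn u·cn v·dn v + sn v·cn u·dn u)/D = -0.3221667212167143/0.3361743711370007 = -0.9583321897118151
cn(u+v) = (cn u·cn v − sn u·sn v·dn u·dn v)/D = -0.09603026371842257/0.3361743711370007 = -0.2856561117185447
dn(u+v) = (dn u·dn v − m·sn u·sn v·cn u·cn v)/D = 0.1392217070534493/0.3361743711370007 = 0.4141353981940297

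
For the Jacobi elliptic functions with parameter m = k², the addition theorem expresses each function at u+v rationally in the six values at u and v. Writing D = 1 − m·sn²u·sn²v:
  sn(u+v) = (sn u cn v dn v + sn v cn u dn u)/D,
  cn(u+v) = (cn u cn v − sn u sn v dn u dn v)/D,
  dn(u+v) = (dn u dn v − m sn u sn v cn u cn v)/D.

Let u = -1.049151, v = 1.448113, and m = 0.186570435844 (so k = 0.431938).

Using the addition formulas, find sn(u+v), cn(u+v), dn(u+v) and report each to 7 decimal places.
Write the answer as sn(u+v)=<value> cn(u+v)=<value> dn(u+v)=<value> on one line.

sn u = -0.852331812222929, cn u = 0.5230014167024576, dn u = 0.929764629019422
sn v = 0.9829452092308078, cn v = 0.1838986559227758, dn v = 0.9053944646807505
m = k² = 0.186570435844
D = 1 − m·sn²u·sn²v = 0.869045977482758
sn(u+v) = (sn u·cn v·dn v + sn v·cn u·dn u)/D = 0.3360610654345948/0.869045977482758 = 0.3867011345107599
cn(u+v) = (cn u·cn v − sn u·sn v·dn u·dn v)/D = 0.8014386260206874/0.869045977482758 = 0.9222050924648438
dn(u+v) = (dn u·dn v − m·sn u·sn v·cn u·cn v)/D = 0.856837323101071/0.869045977482758 = 0.9859516588327696

sn(u+v)=0.3867011 cn(u+v)=0.9222051 dn(u+v)=0.9859517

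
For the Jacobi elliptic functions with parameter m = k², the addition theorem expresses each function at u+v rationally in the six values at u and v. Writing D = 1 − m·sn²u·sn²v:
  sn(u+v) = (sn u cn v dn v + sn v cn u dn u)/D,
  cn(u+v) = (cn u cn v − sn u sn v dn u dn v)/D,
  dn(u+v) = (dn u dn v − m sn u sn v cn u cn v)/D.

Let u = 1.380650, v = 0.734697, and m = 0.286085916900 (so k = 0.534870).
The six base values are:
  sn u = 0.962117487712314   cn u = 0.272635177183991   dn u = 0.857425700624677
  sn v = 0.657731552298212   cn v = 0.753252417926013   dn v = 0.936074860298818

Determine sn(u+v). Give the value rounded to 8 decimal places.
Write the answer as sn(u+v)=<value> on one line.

m = k² = 0.2860859169
D = 1 − m·sn²u·sn²v = 0.8854355040478666
sn(u+v) = (sn u·cn v·dn v + sn v·cn u·dn u)/D = 0.8321438945931498/0.8854355040478666 = 0.939813109807447

sn(u+v)=0.93981311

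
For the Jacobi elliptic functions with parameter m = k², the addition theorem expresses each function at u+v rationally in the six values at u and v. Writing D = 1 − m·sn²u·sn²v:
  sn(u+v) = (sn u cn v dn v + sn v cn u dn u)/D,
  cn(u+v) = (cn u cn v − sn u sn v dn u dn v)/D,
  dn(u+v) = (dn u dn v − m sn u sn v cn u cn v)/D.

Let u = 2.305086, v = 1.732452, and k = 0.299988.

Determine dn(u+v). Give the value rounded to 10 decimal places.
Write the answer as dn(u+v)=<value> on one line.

sn u = 0.7842078011957744, cn u = -0.6204982873011728, dn u = 0.9719341844949574
sn v = 0.9929629250839991, cn v = -0.1184256281749368, dn v = 0.9546042716893029
m = k² = 0.089992800144
D = 1 − m·sn²u·sn²v = 0.9454322372525578
dn(u+v) = (dn u·dn v − m·sn u·sn v·cn u·cn v)/D = 0.9226631052037038/0.9454322372525578 = 0.9759166959283919

dn(u+v)=0.9759166959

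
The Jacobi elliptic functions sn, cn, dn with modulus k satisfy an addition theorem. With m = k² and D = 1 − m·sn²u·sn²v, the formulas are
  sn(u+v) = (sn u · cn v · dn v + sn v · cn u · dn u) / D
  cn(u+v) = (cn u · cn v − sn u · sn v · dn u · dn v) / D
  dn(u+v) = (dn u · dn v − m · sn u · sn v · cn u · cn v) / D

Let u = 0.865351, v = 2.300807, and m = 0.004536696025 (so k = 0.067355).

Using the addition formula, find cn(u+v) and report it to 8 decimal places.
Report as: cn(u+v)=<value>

sn u = 0.7610494834113195, cn u = 0.6486938290128585, dn u = 0.9986853169915927
sn v = 0.7472826976290271, cn v = -0.66450626018442, dn v = 0.9987324798716054
m = k² = 0.004536696025
D = 1 − m·sn²u·sn²v = 0.9985326445628632
cn(u+v) = (cn u·cn v − sn u·sn v·dn u·dn v)/D = -0.9983126207487029/0.9985326445628632 = -0.9997796528582632

cn(u+v)=-0.99977965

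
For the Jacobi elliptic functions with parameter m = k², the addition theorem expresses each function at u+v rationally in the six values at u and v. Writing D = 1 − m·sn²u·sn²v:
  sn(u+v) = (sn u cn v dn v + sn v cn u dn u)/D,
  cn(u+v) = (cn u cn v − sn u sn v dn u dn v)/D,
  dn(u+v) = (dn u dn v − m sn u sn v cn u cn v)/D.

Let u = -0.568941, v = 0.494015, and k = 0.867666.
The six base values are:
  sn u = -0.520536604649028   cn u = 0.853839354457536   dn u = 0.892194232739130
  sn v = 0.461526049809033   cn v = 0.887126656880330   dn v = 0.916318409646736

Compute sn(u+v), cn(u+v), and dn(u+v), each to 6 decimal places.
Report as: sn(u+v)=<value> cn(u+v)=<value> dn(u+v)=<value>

m = k² = 0.752844287556
D = 1 − m·sn²u·sn²v = 0.9565489628800479
sn(u+v) = (sn u·cn v·dn v + sn v·cn u·dn u)/D = -0.07155307197940375/0.9565489628800479 = -0.07480335534938693
cn(u+v) = (cn u·cn v − sn u·sn v·dn u·dn v)/D = 0.9538690037301797/0.9565489628800479 = 0.9971983042647402
dn(u+v) = (dn u·dn v − m·sn u·sn v·cn u·cn v)/D = 0.954532070965364/0.9565489628800479 = 0.9978914911907789

sn(u+v)=-0.074803 cn(u+v)=0.997198 dn(u+v)=0.997891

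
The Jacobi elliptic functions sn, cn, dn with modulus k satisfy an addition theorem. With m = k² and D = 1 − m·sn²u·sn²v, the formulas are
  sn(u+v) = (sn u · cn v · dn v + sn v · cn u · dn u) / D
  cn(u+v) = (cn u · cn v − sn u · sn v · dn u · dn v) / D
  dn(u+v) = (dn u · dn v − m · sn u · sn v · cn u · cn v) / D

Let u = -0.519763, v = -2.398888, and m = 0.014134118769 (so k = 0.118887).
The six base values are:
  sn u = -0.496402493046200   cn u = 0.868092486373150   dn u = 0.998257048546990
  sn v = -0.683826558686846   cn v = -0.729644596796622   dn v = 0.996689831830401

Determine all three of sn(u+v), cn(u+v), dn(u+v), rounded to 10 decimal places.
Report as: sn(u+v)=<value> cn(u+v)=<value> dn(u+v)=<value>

m = k² = 0.014134118769
D = 1 − m·sn²u·sn²v = 0.9983713469669374
sn(u+v) = (sn u·cn v·dn v + sn v·cn u·dn u)/D = -0.2315915759560282/0.9983713469669374 = -0.2319693735798868
cn(u+v) = (cn u·cn v − sn u·sn v·dn u·dn v)/D = -0.9711388615387503/0.9983713469669374 = -0.9727230899495267
dn(u+v) = (dn u·dn v − m·sn u·sn v·cn u·cn v)/D = 0.9979916171078341/0.9983713469669374 = 0.9996196506838293

sn(u+v)=-0.2319693736 cn(u+v)=-0.9727230899 dn(u+v)=0.9996196507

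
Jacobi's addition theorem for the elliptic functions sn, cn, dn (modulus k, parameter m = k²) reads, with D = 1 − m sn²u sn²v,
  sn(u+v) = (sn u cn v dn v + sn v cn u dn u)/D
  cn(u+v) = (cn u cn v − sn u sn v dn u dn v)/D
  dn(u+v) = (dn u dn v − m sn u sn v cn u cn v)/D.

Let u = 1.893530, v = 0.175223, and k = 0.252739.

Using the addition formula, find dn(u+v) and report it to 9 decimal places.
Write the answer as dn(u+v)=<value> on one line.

dn(u+v)=0.973957452

sn u = 0.9590017121604923, cn u = -0.2834002753584483, dn u = 0.97018210921711
sn v = 0.1742716794775367, cn v = 0.9846976092852459, dn v = 0.9990295370770996
m = k² = 0.063877002121
D = 1 − m·sn²u·sn²v = 0.9982158271604308
dn(u+v) = (dn u·dn v − m·sn u·sn v·cn u·cn v)/D = 0.9722197437800498/0.9982158271604308 = 0.9739574522131846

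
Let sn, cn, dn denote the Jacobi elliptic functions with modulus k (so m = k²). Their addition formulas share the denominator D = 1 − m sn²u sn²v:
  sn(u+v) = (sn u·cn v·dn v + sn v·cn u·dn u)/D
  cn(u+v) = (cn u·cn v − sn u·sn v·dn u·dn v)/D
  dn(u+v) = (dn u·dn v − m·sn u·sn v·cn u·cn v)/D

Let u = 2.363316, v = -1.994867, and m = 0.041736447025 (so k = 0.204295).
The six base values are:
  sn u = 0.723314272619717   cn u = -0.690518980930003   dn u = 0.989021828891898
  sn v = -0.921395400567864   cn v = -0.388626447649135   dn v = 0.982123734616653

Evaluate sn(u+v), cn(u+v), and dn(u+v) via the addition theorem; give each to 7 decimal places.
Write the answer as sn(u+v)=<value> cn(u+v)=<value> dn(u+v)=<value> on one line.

m = k² = 0.041736447025
D = 1 − m·sn²u·sn²v = 0.9814620534807953
sn(u+v) = (sn u·cn v·dn v + sn v·cn u·dn u)/D = 0.3531821953539831/0.9814620534807953 = 0.3598531334975285
cn(u+v) = (cn u·cn v − sn u·sn v·dn u·dn v)/D = 0.9157128913080128/0.9814620534807953 = 0.9330089615389607
dn(u+v) = (dn u·dn v − m·sn u·sn v·cn u·cn v)/D = 0.9788062400465761/0.9814620534807953 = 0.9972940233147066

sn(u+v)=0.3598531 cn(u+v)=0.9330090 dn(u+v)=0.9972940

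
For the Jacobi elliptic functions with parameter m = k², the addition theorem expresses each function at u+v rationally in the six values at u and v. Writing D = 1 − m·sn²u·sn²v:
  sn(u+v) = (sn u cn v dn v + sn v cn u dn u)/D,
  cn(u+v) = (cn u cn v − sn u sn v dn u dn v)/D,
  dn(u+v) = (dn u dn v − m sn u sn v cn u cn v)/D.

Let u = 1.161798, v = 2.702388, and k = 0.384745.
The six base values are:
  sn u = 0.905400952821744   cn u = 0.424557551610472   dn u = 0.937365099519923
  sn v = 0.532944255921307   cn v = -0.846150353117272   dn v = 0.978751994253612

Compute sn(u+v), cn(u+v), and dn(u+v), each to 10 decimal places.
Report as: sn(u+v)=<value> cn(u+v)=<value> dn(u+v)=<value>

m = k² = 0.148028715025
D = 1 − m·sn²u·sn²v = 0.9655339562378927
sn(u+v) = (sn u·cn v·dn v + sn v·cn u·dn u)/D = -0.5377337345267059/0.9655339562378927 = -0.5569288693086797
cn(u+v) = (cn u·cn v − sn u·sn v·dn u·dn v)/D = -0.801934069235345/0.9655339562378927 = -0.8305601932012848
dn(u+v) = (dn u·dn v − m·sn u·sn v·cn u·cn v)/D = 0.9431077336300755/0.9655339562378927 = 0.9767732429678613

sn(u+v)=-0.5569288693 cn(u+v)=-0.8305601932 dn(u+v)=0.9767732430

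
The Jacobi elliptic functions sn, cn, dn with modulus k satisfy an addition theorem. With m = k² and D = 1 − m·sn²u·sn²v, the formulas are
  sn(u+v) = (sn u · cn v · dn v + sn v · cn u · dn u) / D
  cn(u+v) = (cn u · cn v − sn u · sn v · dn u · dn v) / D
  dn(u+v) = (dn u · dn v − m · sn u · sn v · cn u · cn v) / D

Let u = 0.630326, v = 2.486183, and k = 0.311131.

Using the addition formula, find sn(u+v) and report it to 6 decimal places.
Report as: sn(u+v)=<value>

sn(u+v)=0.105338

sn u = 0.5863937456119208, cn u = 0.8100261570512535, dn u = 0.9832160101192481
sn v = 0.666958811871341, cn v = -0.7450945867922871, dn v = 0.9782325651890433
m = k² = 0.096802499161
D = 1 − m·sn²u·sn²v = 0.9851931301705231
sn(u+v) = (sn u·cn v·dn v + sn v·cn u·dn u)/D = 0.1037782602585525/0.9851931301705231 = 0.1053379861069372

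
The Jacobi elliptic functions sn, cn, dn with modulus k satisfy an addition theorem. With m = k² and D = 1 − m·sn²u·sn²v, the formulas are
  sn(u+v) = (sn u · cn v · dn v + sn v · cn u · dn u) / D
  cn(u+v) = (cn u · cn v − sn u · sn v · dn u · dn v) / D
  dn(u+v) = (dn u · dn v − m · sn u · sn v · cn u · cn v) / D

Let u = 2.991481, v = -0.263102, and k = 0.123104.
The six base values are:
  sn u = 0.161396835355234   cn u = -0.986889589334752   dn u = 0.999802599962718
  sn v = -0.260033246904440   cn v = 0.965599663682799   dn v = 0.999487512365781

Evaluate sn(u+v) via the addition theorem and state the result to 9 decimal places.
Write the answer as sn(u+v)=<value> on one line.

m = k² = 0.015154594816
D = 1 − m·sn²u·sn²v = 0.999973307323893
sn(u+v) = (sn u·cn v·dn v + sn v·cn u·dn u)/D = 0.4123383080846892/0.999973307323893 = 0.4123493147913919

sn(u+v)=0.412349315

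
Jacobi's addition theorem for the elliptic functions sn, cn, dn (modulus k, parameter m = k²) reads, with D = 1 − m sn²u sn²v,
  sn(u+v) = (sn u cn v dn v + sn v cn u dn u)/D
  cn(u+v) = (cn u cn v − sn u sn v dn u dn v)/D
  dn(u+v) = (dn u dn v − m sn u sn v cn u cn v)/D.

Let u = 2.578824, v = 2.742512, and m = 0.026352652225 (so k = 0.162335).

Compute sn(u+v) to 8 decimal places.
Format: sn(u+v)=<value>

sn(u+v)=-0.84160128

sn u = 0.5504996564788601, cn u = -0.8348353898923171, dn u = 0.9959989117072682
sn v = 0.4075561514654178, cn v = -0.91318014838404, dn v = 0.9978089853888569
m = k² = 0.026352652225
D = 1 − m·sn²u·sn²v = 0.99867348141059
sn(u+v) = (sn u·cn v·dn v + sn v·cn u·dn u)/D = -0.8404848823382524/0.99867348141059 = -0.8416012820838079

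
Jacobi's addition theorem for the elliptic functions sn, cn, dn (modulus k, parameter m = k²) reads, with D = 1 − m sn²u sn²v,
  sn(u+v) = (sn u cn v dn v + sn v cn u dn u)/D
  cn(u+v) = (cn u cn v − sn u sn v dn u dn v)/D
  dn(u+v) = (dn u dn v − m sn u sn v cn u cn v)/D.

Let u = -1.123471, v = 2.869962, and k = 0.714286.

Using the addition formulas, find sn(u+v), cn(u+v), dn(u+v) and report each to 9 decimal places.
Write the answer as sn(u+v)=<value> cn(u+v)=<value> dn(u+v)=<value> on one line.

sn u = -0.857462499686714, cn u = 0.5145464620721941, dn u = 0.7904911523589801
sn v = 0.7243332440049571, cn v = -0.6894500356293088, dn v = 0.8557551063189429
m = k² = 0.510204489796
D = 1 − m·sn²u·sn²v = 0.8031880866270129
sn(u+v) = (sn u·cn v·dn v + sn v·cn u·dn u)/D = 0.8005217173562824/0.8031880866270129 = 0.9966802679034646
cn(u+v) = (cn u·cn v − sn u·sn v·dn u·dn v)/D = 0.06539176202328787/0.8031880866270129 = 0.08141525392626336
dn(u+v) = (dn u·dn v − m·sn u·sn v·cn u·cn v)/D = 0.5640515916987954/0.8031880866270129 = 0.7022658840316334

sn(u+v)=0.996680268 cn(u+v)=0.081415254 dn(u+v)=0.702265884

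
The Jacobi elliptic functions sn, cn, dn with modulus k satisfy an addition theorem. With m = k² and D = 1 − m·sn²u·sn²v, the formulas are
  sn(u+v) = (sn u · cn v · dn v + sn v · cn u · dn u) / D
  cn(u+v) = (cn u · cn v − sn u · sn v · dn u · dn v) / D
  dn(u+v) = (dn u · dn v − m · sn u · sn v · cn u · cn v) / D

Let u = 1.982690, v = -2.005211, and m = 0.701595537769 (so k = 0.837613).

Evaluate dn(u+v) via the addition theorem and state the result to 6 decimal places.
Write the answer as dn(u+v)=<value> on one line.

sn u = 0.9986500101513253, cn u = 0.05194378908741566, dn u = 0.5479940485991516
sn v = -0.9992146638018796, cn v = 0.03962392766115819, dn v = 0.5472714191919637
m = k² = 0.701595537769
D = 1 − m·sn²u·sn²v = 0.3013960491944833
dn(u+v) = (dn u·dn v − m·sn u·sn v·cn u·cn v)/D = 0.3013424345510047/0.3013960491944833 = 0.999822112321572

dn(u+v)=0.999822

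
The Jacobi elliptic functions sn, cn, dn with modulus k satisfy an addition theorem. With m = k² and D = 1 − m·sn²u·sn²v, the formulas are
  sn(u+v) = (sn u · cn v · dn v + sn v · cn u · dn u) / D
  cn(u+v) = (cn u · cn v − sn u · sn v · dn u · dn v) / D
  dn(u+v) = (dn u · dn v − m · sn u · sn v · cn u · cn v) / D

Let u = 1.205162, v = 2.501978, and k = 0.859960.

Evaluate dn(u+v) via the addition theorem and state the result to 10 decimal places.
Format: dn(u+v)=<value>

sn u = 0.8646886087334102, cn u = 0.5023082817619867, dn u = 0.6686273891556574
sn v = 0.9822491984443051, cn v = -0.1875806817226126, dn v = 0.535247907062218
m = k² = 0.7395312016
D = 1 − m·sn²u·sn²v = 0.4665185245846327
dn(u+v) = (dn u·dn v − m·sn u·sn v·cn u·cn v)/D = 0.4170643282655143/0.4665185245846327 = 0.8939930705578087

dn(u+v)=0.8939930706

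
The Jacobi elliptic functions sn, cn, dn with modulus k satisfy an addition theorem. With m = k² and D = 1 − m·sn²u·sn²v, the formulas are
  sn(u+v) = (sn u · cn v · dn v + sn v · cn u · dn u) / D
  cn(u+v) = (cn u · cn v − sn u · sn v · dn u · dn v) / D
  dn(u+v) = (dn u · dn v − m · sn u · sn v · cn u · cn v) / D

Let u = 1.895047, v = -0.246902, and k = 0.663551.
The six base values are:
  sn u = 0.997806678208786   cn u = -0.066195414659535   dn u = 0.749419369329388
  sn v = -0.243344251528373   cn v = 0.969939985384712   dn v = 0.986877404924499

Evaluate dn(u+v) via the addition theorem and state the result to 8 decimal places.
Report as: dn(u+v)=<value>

dn(u+v)=0.75224828

m = k² = 0.440299929601
D = 1 − m·sn²u·sn²v = 0.9740412598261697
dn(u+v) = (dn u·dn v − m·sn u·sn v·cn u·cn v)/D = 0.7327208589179326/0.9740412598261697 = 0.7522482764731097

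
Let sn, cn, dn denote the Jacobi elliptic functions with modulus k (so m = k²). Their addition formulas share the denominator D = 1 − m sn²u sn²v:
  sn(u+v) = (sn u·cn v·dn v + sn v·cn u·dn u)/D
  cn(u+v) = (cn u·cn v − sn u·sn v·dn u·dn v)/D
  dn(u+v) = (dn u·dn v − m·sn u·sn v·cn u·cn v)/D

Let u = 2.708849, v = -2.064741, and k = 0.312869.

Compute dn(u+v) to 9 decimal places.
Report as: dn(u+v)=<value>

dn(u+v)=0.982384759

sn u = 0.4899802557063863, cn u = -0.8717335309702755, dn u = 0.9881797521897397
sn v = -0.908184720084625, cn v = -0.4185696049700831, dn v = 0.9587819582826845
m = k² = 0.097887011161
D = 1 − m·sn²u·sn²v = 0.98061657091585
dn(u+v) = (dn u·dn v − m·sn u·sn v·cn u·cn v)/D = 0.96334277410536/0.98061657091585 = 0.9823847594229852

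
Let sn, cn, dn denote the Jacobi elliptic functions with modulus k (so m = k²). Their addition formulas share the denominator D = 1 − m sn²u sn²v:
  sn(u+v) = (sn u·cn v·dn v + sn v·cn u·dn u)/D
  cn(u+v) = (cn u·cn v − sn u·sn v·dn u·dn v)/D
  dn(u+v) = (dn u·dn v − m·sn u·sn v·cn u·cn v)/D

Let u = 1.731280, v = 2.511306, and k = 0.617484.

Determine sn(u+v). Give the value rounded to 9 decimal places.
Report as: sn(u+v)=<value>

sn(u+v)=-0.638371009

sn u = 0.9996532120075801, cn u = 0.0263335474808854, dn u = 0.7867514951004181
sn v = 0.8214892973743653, cn v = -0.5702239334676963, dn v = 0.8617951299160513
m = k² = 0.381286490256
D = 1 − m·sn²u·sn²v = 0.7428692784524636
sn(u+v) = (sn u·cn v·dn v + sn v·cn u·dn u)/D = -0.4742262109447582/0.7428692784524636 = -0.6383710091399399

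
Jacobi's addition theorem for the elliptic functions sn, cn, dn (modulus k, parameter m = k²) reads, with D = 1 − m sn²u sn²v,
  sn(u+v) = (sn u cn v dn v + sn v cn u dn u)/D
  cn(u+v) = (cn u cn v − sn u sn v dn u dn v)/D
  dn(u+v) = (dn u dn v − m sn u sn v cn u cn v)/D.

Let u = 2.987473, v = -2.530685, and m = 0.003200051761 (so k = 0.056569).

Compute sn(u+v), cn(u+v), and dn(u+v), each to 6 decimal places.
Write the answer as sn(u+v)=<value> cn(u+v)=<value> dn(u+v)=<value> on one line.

sn(u+v)=0.441024 cn(u+v)=0.897495 dn(u+v)=0.999689

sn u = 0.1559957482254433, cn u = -0.9877577266392727, dn u = 0.9999610631346237
sn v = -0.5755784457681202, cn v = -0.8177465700124673, dn v = 0.9994697859870127
m = k² = 0.003200051761
D = 1 − m·sn²u·sn²v = 0.9999742016713867
sn(u+v) = (sn u·cn v·dn v + sn v·cn u·dn u)/D = 0.44101256893466/0.9999742016713867 = 0.4410239466153611
cn(u+v) = (cn u·cn v − sn u·sn v·dn u·dn v)/D = 0.8974721823265493/0.9999742016713867 = 0.8974953362061617
dn(u+v) = (dn u·dn v − m·sn u·sn v·cn u·cn v)/D = 0.9996629528326813/0.9999742016713867 = 0.9996887431313876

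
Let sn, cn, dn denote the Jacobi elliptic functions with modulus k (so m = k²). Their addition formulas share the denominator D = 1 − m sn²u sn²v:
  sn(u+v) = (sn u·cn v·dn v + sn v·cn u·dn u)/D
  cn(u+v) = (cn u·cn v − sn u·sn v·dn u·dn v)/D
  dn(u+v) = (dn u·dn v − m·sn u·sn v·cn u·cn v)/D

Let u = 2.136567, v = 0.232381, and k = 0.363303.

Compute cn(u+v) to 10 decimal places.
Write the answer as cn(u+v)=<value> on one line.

sn u = 0.8881611252041727, cn u = -0.459532170447356, dn u = 0.9465109813065144
sn v = 0.2300295124988623, cn v = 0.9731836534691362, dn v = 0.9965018746804231
m = k² = 0.131989069809
D = 1 − m·sn²u·sn²v = 0.9944907991396385
cn(u+v) = (cn u·cn v − sn u·sn v·dn u·dn v)/D = -0.639908034715427/0.9944907991396385 = -0.643452946240457

cn(u+v)=-0.6434529462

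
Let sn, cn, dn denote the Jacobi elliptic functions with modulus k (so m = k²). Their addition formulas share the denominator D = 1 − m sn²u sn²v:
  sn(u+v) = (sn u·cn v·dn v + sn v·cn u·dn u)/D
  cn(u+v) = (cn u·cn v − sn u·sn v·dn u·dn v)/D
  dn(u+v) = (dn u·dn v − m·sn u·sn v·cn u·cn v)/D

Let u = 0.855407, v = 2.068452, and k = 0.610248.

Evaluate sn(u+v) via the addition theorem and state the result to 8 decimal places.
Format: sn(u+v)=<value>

sn(u+v)=0.54951874

sn u = 0.7325549254273918, cn u = 0.6807079265236071, dn u = 0.8945138786712689
sn v = 0.9697202789748395, cn v = -0.2442183050980403, dn v = 0.8061069605481684
m = k² = 0.372402621504
D = 1 − m·sn²u·sn²v = 0.8120743459246784
sn(u+v) = (sn u·cn v·dn v + sn v·cn u·dn u)/D = 0.4462500707306302/0.8120743459246784 = 0.5495187392263969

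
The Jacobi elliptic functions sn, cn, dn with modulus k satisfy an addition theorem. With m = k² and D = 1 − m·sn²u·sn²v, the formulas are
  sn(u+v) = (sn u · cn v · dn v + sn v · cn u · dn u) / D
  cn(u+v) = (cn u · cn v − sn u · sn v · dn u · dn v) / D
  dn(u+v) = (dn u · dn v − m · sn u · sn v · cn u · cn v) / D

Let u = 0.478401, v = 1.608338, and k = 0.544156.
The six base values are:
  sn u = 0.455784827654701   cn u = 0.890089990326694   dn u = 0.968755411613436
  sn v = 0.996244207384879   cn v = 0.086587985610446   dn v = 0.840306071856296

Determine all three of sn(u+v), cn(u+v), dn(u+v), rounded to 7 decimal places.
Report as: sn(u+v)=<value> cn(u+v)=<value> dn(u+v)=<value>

m = k² = 0.296105752336
D = 1 − m·sn²u·sn²v = 0.9389482396151938
sn(u+v) = (sn u·cn v·dn v + sn v·cn u·dn u)/D = 0.892204042951116/0.9389482396151938 = 0.950216428667852
cn(u+v) = (cn u·cn v − sn u·sn v·dn u·dn v)/D = -0.2925675006184976/0.9389482396151938 = -0.3115906588614508
dn(u+v) = (dn u·dn v − m·sn u·sn v·cn u·cn v)/D = 0.8036885657950785/0.9389482396151938 = 0.8559455483131335

sn(u+v)=0.9502164 cn(u+v)=-0.3115907 dn(u+v)=0.8559455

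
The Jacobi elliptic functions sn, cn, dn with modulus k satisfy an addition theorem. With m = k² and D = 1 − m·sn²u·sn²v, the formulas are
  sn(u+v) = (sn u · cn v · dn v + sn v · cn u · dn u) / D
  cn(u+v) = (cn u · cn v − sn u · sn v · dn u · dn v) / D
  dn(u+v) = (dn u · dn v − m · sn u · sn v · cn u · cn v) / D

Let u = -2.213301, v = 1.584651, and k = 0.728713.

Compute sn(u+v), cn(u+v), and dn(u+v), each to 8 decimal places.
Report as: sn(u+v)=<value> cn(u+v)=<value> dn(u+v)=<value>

sn(u+v)=-0.57162259 cn(u+v)=0.82051668 dn(u+v)=0.90911335

sn u = -0.9737644742768987, cn u = -0.2275582313084612, dn u = 0.7046099455232284
sn v = 0.9791186949146833, cn v = 0.2032894027453654, dn v = 0.7006587712776829
m = k² = 0.531022636369
D = 1 − m·sn²u·sn²v = 0.5172841349177025
sn(u+v) = (sn u·cn v·dn v + sn v·cn u·dn u)/D = -0.295691295430654/0.5172841349177025 = -0.5716225870288813
cn(u+v) = (cn u·cn v − sn u·sn v·dn u·dn v)/D = 0.4244402596880951/0.5172841349177025 = 0.8205166774651257
dn(u+v) = (dn u·dn v − m·sn u·sn v·cn u·cn v)/D = 0.4702699143677307/0.5172841349177025 = 0.9091133530367182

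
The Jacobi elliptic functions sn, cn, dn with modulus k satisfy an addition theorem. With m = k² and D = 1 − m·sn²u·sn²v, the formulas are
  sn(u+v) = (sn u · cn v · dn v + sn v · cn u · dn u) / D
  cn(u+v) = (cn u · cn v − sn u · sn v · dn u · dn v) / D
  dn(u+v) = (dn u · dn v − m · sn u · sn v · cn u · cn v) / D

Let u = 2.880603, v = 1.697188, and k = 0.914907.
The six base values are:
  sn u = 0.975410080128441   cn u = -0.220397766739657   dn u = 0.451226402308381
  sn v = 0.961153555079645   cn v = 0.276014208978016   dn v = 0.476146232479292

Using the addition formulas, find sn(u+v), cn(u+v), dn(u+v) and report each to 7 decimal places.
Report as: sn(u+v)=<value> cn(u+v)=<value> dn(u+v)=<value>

m = k² = 0.837054818649
D = 1 − m·sn²u·sn²v = 0.2642776779547661
sn(u+v) = (sn u·cn v·dn v + sn v·cn u·dn u)/D = 0.03260540164157103/0.2642776779547661 = 0.1233755415663664
cn(u+v) = (cn u·cn v − sn u·sn v·dn u·dn v)/D = -0.2622586106288121/0.2642776779547661 = -0.9923600534801901
dn(u+v) = (dn u·dn v − m·sn u·sn v·cn u·cn v)/D = 0.2625886666667497/0.2642776779547661 = 0.9936089521404624

sn(u+v)=0.1233755 cn(u+v)=-0.9923601 dn(u+v)=0.9936090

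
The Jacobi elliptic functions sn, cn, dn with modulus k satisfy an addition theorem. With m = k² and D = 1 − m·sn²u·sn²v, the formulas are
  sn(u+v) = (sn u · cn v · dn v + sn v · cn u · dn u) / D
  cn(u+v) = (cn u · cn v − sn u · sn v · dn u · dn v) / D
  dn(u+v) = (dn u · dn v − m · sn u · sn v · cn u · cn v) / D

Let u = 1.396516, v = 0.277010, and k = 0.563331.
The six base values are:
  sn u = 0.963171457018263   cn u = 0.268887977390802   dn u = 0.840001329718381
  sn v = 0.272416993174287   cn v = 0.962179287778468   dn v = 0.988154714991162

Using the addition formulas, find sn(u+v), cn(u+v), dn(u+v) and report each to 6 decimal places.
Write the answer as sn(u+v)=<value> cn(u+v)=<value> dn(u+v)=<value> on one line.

sn(u+v)=0.999124 cn(u+v)=0.041840 dn(u+v)=0.826567

m = k² = 0.317341815561
D = 1 − m·sn²u·sn²v = 0.9781524420328363
sn(u+v) = (sn u·cn v·dn v + sn v·cn u·dn u)/D = 0.9772958911507866/0.9781524420328363 = 0.9991243175958651
cn(u+v) = (cn u·cn v − sn u·sn v·dn u·dn v)/D = 0.04092604298721228/0.9781524420328363 = 0.04184014804702436
dn(u+v) = (dn u·dn v − m·sn u·sn v·cn u·cn v)/D = 0.808508953736823/0.9781524420328363 = 0.8265674336574232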